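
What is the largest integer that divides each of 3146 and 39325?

Euclid: 39325 = 12·3146 + 1573; 3146 = 2·1573 + 0. Last nonzero remainder: 1573.

1573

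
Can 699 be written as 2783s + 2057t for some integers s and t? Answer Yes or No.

gcd(2783, 2057): 2783 = 1·2057 + 726; 2057 = 2·726 + 605; 726 = 1·605 + 121; 605 = 5·121 + 0 → 121
121 does not divide 699, so a solution does not exist.

No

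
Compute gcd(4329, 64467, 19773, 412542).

117

gcd(4329, 64467): 64467 = 14·4329 + 3861; 4329 = 1·3861 + 468; 3861 = 8·468 + 117; 468 = 4·117 + 0 → 117
gcd(117, 19773): 19773 = 169·117 + 0 → 117
gcd(117, 412542): 412542 = 3526·117 + 0 → 117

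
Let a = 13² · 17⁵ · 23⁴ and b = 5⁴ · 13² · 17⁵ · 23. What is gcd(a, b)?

5518984159

min exponent per shared prime: 13² · 17⁵ · 23 = 5518984159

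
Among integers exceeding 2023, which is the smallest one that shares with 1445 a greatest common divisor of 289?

gcd(k, 1445) = 289 forces 289 | k; write k = 289s. Then gcd(289s, 289·5) = 289·gcd(s, 5), so need gcd(s, 5) = 1.
289s > 2023 gives s ≥ 8. The least s ≥ 8 coprime to 5 is 8, so k = 289·8 = 2312.

2312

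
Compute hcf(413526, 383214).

6

413526 = 2 · 3 · 41³
383214 = 2 · 3 · 13 · 17³
Common: 2 · 3 = 6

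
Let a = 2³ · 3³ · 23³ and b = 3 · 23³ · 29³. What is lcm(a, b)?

64096048008

max exponent per prime: 2³ · 3³ · 23³ · 29³ = 64096048008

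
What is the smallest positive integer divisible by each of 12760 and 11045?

28186840

12760 = 2³ · 5 · 11 · 29; 11045 = 5 · 47²
max exponents: 2³ · 5 · 11 · 29 · 47² = 28186840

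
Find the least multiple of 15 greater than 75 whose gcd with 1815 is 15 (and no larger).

1815 = 15·121. Any k with gcd(k, 1815) = 15 is a multiple of 15, say 15s, with s coprime to 121.
Need s > 75/15, so s ≥ 6. First s ≥ 6 with gcd(s, 121) = 1 is s = 6. Thus k = 15·6 = 90.

90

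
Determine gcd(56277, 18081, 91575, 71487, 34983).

56277 = 3² · 13² · 37; 18081 = 3² · 7² · 41; 91575 = 3² · 5² · 11 · 37; 71487 = 3² · 13² · 47; 34983 = 3² · 13² · 23
gcd takes min exponent of each prime: 3² = 9

9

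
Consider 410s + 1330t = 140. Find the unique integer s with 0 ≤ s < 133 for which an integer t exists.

Euclid: 1330 = 3·410 + 100; 410 = 4·100 + 10; 100 = 10·10 + 0 → gcd = 10; 140 = 10·14.
Back-substitution yields 410·(13) + 1330·(-4) = 10, so one solution is s = 13·14 = 182, t = -4·14 = -56.
Solutions in s differ by 1330/10 = 133; the one in [0, 133) is 182 mod 133 = 49.

49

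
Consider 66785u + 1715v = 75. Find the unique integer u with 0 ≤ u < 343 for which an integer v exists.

85

gcd(66785, 1715) = 5 (Euclid: 66785 = 38·1715 + 1615; 1715 = 1·1615 + 100; 1615 = 16·100 + 15; 100 = 6·15 + 10; 15 = 1·10 + 5; 10 = 2·5 + 0), and 5 | 75.
Extended Euclid: 66785·(120) + 1715·(-4673) = 5. Scale by 15: u₀ = 1800.
General solution u = u₀ + 343t; reducing mod 343 gives u = 85 (and v = -3310).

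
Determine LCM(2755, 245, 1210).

2755 = 5 · 19 · 29; 245 = 5 · 7²; 1210 = 2 · 5 · 11²
lcm takes max exponent of each prime: 2 · 5 · 7² · 11² · 19 · 29 = 32668790

32668790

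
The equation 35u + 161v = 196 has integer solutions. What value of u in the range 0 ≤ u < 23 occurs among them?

1

Reduce mod 161: 35u ≡ 196 (mod 161). With g = gcd(35, 161) = 7 dividing 196, divide through: 5u ≡ 28 (mod 23).
Since gcd(5, 23) = 1, u ≡ 28·(5)⁻¹ ≡ 1 (mod 23). Smallest non-negative: 1.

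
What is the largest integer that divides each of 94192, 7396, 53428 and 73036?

4

94192 = 2⁴ · 7 · 29²; 7396 = 2² · 43²; 53428 = 2² · 19² · 37; 73036 = 2² · 19 · 31²
gcd takes min exponent of each prime: 2² = 4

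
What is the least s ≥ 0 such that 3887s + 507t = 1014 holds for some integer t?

Reduce mod 507: 3887s ≡ 1014 (mod 507). With g = gcd(3887, 507) = 169 dividing 1014, divide through: 23s ≡ 6 (mod 3).
Since gcd(23, 3) = 1, s ≡ 6·(23)⁻¹ ≡ 0 (mod 3). Smallest non-negative: 0.

0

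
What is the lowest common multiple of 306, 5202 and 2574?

lcm(306, 5202) = 306·5202/gcd = 1591812/306 = 5202
lcm(5202, 2574) = 5202·2574/gcd = 13389948/18 = 743886

743886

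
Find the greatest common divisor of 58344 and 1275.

58344 = 2³ · 3 · 11 · 13 · 17
1275 = 3 · 5² · 17
Common: 3 · 17 = 51

51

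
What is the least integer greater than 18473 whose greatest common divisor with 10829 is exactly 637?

gcd(m, 10829) = 637 forces 637 | m; write m = 637s. Then gcd(637s, 637·17) = 637·gcd(s, 17), so need gcd(s, 17) = 1.
637s > 18473 gives s ≥ 30. The least s ≥ 30 coprime to 17 is 30, so m = 637·30 = 19110.

19110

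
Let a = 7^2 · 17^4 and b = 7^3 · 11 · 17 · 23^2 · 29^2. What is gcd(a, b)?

833

min exponent per shared prime: 7^2 · 17 = 833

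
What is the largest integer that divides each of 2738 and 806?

2

Euclid: 2738 = 3·806 + 320; 806 = 2·320 + 166; 320 = 1·166 + 154; 166 = 1·154 + 12; 154 = 12·12 + 10; 12 = 1·10 + 2; 10 = 5·2 + 0. Last nonzero remainder: 2.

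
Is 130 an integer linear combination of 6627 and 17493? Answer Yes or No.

gcd(6627, 17493): 17493 = 2·6627 + 4239; 6627 = 1·4239 + 2388; 4239 = 1·2388 + 1851; 2388 = 1·1851 + 537; 1851 = 3·537 + 240; 537 = 2·240 + 57; 240 = 4·57 + 12; 57 = 4·12 + 9; 12 = 1·9 + 3; 9 = 3·3 + 0 → 3
3 does not divide 130, so a solution does not exist.

No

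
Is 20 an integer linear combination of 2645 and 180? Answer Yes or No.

Yes

By Bézout, 2645u + 180v = 20 has integer solutions iff gcd(2645, 180) | 20.
Euclid: 2645 = 14·180 + 125; 180 = 1·125 + 55; 125 = 2·55 + 15; 55 = 3·15 + 10; 15 = 1·10 + 5; 10 = 2·5 + 0. gcd = 5; 20 mod 5 = 0. Yes.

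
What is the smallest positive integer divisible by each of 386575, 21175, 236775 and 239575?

7876398747525

386575 = 5² · 7 · 47²; 21175 = 5² · 7 · 11²; 236775 = 3 · 5² · 7 · 11 · 41; 239575 = 5² · 7 · 37²
lcm takes max exponent of each prime: 3 · 5² · 7 · 11² · 37² · 41 · 47² = 7876398747525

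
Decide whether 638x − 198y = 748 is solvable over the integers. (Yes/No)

gcd(638, 198): 638 = 3·198 + 44; 198 = 4·44 + 22; 44 = 2·22 + 0 → 22
22 divides 748, so a solution exists.

Yes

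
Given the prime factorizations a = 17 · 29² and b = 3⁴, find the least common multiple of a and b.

1158057

max exponent per prime: 3⁴ · 17 · 29² = 1158057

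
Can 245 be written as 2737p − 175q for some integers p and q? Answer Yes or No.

By Bézout, 2737p − 175q = 245 has integer solutions iff gcd(2737, 175) | 245.
Euclid: 2737 = 15·175 + 112; 175 = 1·112 + 63; 112 = 1·63 + 49; 63 = 1·49 + 14; 49 = 3·14 + 7; 14 = 2·7 + 0. gcd = 7; 245 mod 7 = 0. Yes.

Yes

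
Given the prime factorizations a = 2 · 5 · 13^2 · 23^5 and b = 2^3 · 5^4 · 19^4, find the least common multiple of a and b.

max exponent per prime: 2^3 · 5^4 · 13^2 · 19^4 · 23^5 = 708778104407035000

708778104407035000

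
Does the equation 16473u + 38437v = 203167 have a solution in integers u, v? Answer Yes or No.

By Bézout, 16473u + 38437v = 203167 has integer solutions iff gcd(16473, 38437) | 203167.
Euclid: 38437 = 2·16473 + 5491; 16473 = 3·5491 + 0. gcd = 5491; 203167 mod 5491 = 0. Yes.

Yes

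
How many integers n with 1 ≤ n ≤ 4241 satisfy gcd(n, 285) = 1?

2143

285 = 3·5·19. Inclusion–exclusion on these primes:
4241 − ⌊4241/3⌋ − ⌊4241/5⌋ − ⌊4241/19⌋ + ⌊4241/15⌋ + ⌊4241/57⌋ + ⌊4241/95⌋ − ⌊4241/285⌋ = 2143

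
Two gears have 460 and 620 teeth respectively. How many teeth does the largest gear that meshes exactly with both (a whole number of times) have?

20

460 = 2² · 5 · 23
620 = 2² · 5 · 31
Common: 2² · 5 = 20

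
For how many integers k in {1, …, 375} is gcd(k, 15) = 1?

200

15 = 3·5. Inclusion–exclusion on these primes:
375 − ⌊375/3⌋ − ⌊375/5⌋ + ⌊375/15⌋ = 200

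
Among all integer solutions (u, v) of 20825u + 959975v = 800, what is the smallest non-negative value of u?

8989

Reduce mod 959975: 20825u ≡ 800 (mod 959975). With g = gcd(20825, 959975) = 25 dividing 800, divide through: 833u ≡ 32 (mod 38399).
Since gcd(833, 38399) = 1, u ≡ 32·(833)⁻¹ ≡ 8989 (mod 38399). Smallest non-negative: 8989.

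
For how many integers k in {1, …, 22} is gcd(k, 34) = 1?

Prime factors of 34: 2, 17. Count integers ≤ 22 divisible by none of them.
By inclusion–exclusion: 22 − ⌊22/2⌋ − ⌊22/17⌋ + ⌊22/34⌋ = 10.

10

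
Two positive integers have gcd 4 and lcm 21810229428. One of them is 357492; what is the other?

244036

p·q = gcd·lcm = 4·21810229428 = 87240917712, so q = 87240917712/357492 = 244036.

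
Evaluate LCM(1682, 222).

1682 = 2 · 29²; 222 = 2 · 3 · 37
max exponents: 2 · 3 · 29² · 37 = 186702

186702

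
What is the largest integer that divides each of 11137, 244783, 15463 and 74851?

11137 = 7 · 37 · 43; 244783 = 7 · 11² · 17²; 15463 = 7 · 47²; 74851 = 7 · 17² · 37
gcd takes min exponent of each prime: 7 = 7

7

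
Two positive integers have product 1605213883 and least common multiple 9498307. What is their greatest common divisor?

169

From gcd × lcm = mn: gcd = 1605213883 / 9498307 = 169.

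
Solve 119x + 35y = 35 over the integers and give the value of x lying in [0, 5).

0

Euclid: 119 = 3·35 + 14; 35 = 2·14 + 7; 14 = 2·7 + 0 → gcd = 7; 35 = 7·5.
Back-substitution yields 119·(-2) + 35·(7) = 7, so one solution is x = -2·5 = -10, y = 7·5 = 35.
Solutions in x differ by 35/7 = 5; the one in [0, 5) is -10 mod 5 = 0.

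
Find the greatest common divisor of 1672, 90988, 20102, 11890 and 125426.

1672 = 2³ · 11 · 19; 90988 = 2² · 23² · 43; 20102 = 2 · 19 · 23²; 11890 = 2 · 5 · 29 · 41; 125426 = 2 · 7 · 17² · 31
gcd takes min exponent of each prime: 2 = 2

2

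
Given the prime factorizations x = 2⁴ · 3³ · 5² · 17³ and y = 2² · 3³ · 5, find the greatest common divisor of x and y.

540

min exponent per shared prime: 2² · 3³ · 5 = 540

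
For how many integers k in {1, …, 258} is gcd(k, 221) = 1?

221 = 13·17. Inclusion–exclusion on these primes:
258 − ⌊258/13⌋ − ⌊258/17⌋ + ⌊258/221⌋ = 225

225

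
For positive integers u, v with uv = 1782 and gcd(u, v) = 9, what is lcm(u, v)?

Since gcd(u,v)·lcm(u,v) = uv, lcm = 1782/9 = 198.

198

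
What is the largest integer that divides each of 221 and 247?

13

Euclid: 247 = 1·221 + 26; 221 = 8·26 + 13; 26 = 2·13 + 0. Last nonzero remainder: 13.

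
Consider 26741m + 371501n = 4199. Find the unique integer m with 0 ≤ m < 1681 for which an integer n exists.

Euclid: 371501 = 13·26741 + 23868; 26741 = 1·23868 + 2873; 23868 = 8·2873 + 884; 2873 = 3·884 + 221; 884 = 4·221 + 0 → gcd = 221; 4199 = 221·19.
Back-substitution yields 26741·(389) + 371501·(-28) = 221, so one solution is m = 389·19 = 7391, n = -28·19 = -532.
Solutions in m differ by 371501/221 = 1681; the one in [0, 1681) is 7391 mod 1681 = 667.

667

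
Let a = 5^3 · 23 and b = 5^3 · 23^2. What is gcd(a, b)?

min exponent per shared prime: 5^3 · 23 = 2875

2875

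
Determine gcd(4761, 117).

9

Euclid: 4761 = 40·117 + 81; 117 = 1·81 + 36; 81 = 2·36 + 9; 36 = 4·9 + 0. Last nonzero remainder: 9.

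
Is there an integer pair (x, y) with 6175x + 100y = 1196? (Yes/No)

By Bézout, 6175x + 100y = 1196 has integer solutions iff gcd(6175, 100) | 1196.
Euclid: 6175 = 61·100 + 75; 100 = 1·75 + 25; 75 = 3·25 + 0. gcd = 25; 1196 mod 25 = 21. No.

No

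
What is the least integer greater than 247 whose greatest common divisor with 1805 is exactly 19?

266

1805 = 19·95. Any m with gcd(m, 1805) = 19 is a multiple of 19, say 19s, with s coprime to 95.
Need s > 247/19, so s ≥ 14. First s ≥ 14 with gcd(s, 95) = 1 is s = 14. Thus m = 19·14 = 266.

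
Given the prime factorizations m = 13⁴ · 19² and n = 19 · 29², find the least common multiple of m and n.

max exponent per prime: 13⁴ · 19² · 29² = 8671148161

8671148161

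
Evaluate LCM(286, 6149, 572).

286 = 2 · 11 · 13; 6149 = 11 · 13 · 43; 572 = 2² · 11 · 13
lcm takes max exponent of each prime: 2² · 11 · 13 · 43 = 24596

24596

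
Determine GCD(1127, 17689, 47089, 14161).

gcd(1127, 17689): 17689 = 15·1127 + 784; 1127 = 1·784 + 343; 784 = 2·343 + 98; 343 = 3·98 + 49; 98 = 2·49 + 0 → 49
gcd(49, 47089): 47089 = 961·49 + 0 → 49
gcd(49, 14161): 14161 = 289·49 + 0 → 49

49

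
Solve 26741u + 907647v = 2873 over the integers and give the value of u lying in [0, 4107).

Euclid: 907647 = 33·26741 + 25194; 26741 = 1·25194 + 1547; 25194 = 16·1547 + 442; 1547 = 3·442 + 221; 442 = 2·221 + 0 → gcd = 221; 2873 = 221·13.
Back-substitution yields 26741·(1765) + 907647·(-52) = 221, so one solution is u = 1765·13 = 22945, v = -52·13 = -676.
Solutions in u differ by 907647/221 = 4107; the one in [0, 4107) is 22945 mod 4107 = 2410.

2410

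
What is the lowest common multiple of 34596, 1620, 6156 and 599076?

54692643420

34596 = 2² · 3² · 31²; 1620 = 2² · 3⁴ · 5; 6156 = 2² · 3⁴ · 19; 599076 = 2² · 3⁴ · 43²
lcm takes max exponent of each prime: 2² · 3⁴ · 5 · 19 · 31² · 43² = 54692643420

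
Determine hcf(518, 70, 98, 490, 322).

14

gcd(518, 70): 518 = 7·70 + 28; 70 = 2·28 + 14; 28 = 2·14 + 0 → 14
gcd(14, 98): 98 = 7·14 + 0 → 14
gcd(14, 490): 490 = 35·14 + 0 → 14
gcd(14, 322): 322 = 23·14 + 0 → 14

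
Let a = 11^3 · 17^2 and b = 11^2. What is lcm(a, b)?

max exponent per prime: 11^3 · 17^2 = 384659

384659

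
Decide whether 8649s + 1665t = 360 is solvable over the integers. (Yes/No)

Yes

gcd(8649, 1665): 8649 = 5·1665 + 324; 1665 = 5·324 + 45; 324 = 7·45 + 9; 45 = 5·9 + 0 → 9
9 divides 360, so a solution exists.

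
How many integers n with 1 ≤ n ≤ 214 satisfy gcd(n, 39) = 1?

Prime factors of 39: 3, 13. Count integers ≤ 214 divisible by none of them.
By inclusion–exclusion: 214 − ⌊214/3⌋ − ⌊214/13⌋ + ⌊214/39⌋ = 132.

132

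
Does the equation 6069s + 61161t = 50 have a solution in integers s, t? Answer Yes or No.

By Bézout, 6069s + 61161t = 50 has integer solutions iff gcd(6069, 61161) | 50.
Euclid: 61161 = 10·6069 + 471; 6069 = 12·471 + 417; 471 = 1·417 + 54; 417 = 7·54 + 39; 54 = 1·39 + 15; 39 = 2·15 + 9; 15 = 1·9 + 6; 9 = 1·6 + 3; 6 = 2·3 + 0. gcd = 3; 50 mod 3 = 2. No.

No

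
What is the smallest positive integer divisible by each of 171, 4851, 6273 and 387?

2762397099

171 = 3² · 19; 4851 = 3² · 7² · 11; 6273 = 3² · 17 · 41; 387 = 3² · 43
lcm takes max exponent of each prime: 3² · 7² · 11 · 17 · 19 · 41 · 43 = 2762397099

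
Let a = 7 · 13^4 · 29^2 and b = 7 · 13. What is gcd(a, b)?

91

min exponent per shared prime: 7 · 13 = 91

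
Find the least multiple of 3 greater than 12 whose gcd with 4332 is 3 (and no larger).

gcd(t, 4332) = 3 forces 3 | t; write t = 3s. Then gcd(3s, 3·1444) = 3·gcd(s, 1444), so need gcd(s, 1444) = 1.
3s > 12 gives s ≥ 5. The least s ≥ 5 coprime to 1444 is 5, so t = 3·5 = 15.

15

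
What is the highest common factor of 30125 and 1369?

1

30125 = 5³ · 241
1369 = 37²
Common: 1 = 1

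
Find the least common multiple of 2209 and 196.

2209 = 47²; 196 = 2² · 7²
max exponents: 2² · 7² · 47² = 432964

432964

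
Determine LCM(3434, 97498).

gcd first: 97498 = 28·3434 + 1346; 3434 = 2·1346 + 742; 1346 = 1·742 + 604; 742 = 1·604 + 138; 604 = 4·138 + 52; 138 = 2·52 + 34; 52 = 1·34 + 18; 34 = 1·18 + 16; 18 = 1·16 + 2; 16 = 8·2 + 0 → gcd = 2
lcm = 3434·97498/gcd = 334808132/2 = 167404066

167404066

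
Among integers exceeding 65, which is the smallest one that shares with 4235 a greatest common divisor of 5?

75

4235 = 5·847. Any k with gcd(k, 4235) = 5 is a multiple of 5, say 5s, with s coprime to 847.
Need s > 65/5, so s ≥ 14. First s ≥ 14 with gcd(s, 847) = 1 is s = 15. Thus k = 5·15 = 75.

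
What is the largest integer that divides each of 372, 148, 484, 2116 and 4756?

372 = 2² · 3 · 31; 148 = 2² · 37; 484 = 2² · 11²; 2116 = 2² · 23²; 4756 = 2² · 29 · 41
gcd takes min exponent of each prime: 2² = 4

4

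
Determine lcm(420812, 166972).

gcd first: 420812 = 2·166972 + 86868; 166972 = 1·86868 + 80104; 86868 = 1·80104 + 6764; 80104 = 11·6764 + 5700; 6764 = 1·5700 + 1064; 5700 = 5·1064 + 380; 1064 = 2·380 + 304; 380 = 1·304 + 76; 304 = 4·76 + 0 → gcd = 76
lcm = 420812·166972/gcd = 70263821264/76 = 924523964

924523964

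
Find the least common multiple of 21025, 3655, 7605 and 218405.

21025 = 5² · 29²; 3655 = 5 · 17 · 43; 7605 = 3² · 5 · 13²; 218405 = 5 · 11² · 19²
lcm takes max exponent of each prime: 3² · 5² · 11² · 13² · 17 · 19² · 29² · 43 = 1021116203239275

1021116203239275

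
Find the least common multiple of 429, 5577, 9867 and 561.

2180607

429 = 3 · 11 · 13; 5577 = 3 · 11 · 13²; 9867 = 3 · 11 · 13 · 23; 561 = 3 · 11 · 17
lcm takes max exponent of each prime: 3 · 11 · 13² · 17 · 23 = 2180607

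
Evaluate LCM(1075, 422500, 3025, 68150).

1075 = 5² · 43; 422500 = 2² · 5⁴ · 13²; 3025 = 5² · 11²; 68150 = 2 · 5² · 29 · 47
lcm takes max exponent of each prime: 2² · 5⁴ · 11² · 13² · 29 · 43 · 47 = 2996238602500

2996238602500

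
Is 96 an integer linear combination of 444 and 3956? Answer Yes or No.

Yes

By Bézout, 444x + 3956y = 96 has integer solutions iff gcd(444, 3956) | 96.
Euclid: 3956 = 8·444 + 404; 444 = 1·404 + 40; 404 = 10·40 + 4; 40 = 10·4 + 0. gcd = 4; 96 mod 4 = 0. Yes.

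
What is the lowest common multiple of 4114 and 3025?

102850

4114 = 2 · 11² · 17; 3025 = 5² · 11²
max exponents: 2 · 5² · 11² · 17 = 102850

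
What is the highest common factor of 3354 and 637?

3354 = 2 · 3 · 13 · 43
637 = 7² · 13
Common: 13 = 13

13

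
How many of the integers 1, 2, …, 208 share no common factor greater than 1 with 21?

21 = 3·7. Inclusion–exclusion on these primes:
208 − ⌊208/3⌋ − ⌊208/7⌋ + ⌊208/21⌋ = 119

119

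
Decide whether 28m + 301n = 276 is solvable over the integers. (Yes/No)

By Bézout, 28m + 301n = 276 has integer solutions iff gcd(28, 301) | 276.
Euclid: 301 = 10·28 + 21; 28 = 1·21 + 7; 21 = 3·7 + 0. gcd = 7; 276 mod 7 = 3. No.

No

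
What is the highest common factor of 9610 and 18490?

Euclid: 18490 = 1·9610 + 8880; 9610 = 1·8880 + 730; 8880 = 12·730 + 120; 730 = 6·120 + 10; 120 = 12·10 + 0. Last nonzero remainder: 10.

10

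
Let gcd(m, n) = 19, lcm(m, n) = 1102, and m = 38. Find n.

551

Using mn = gcd(m,n)·lcm(m,n) = 19·1102 = 20938, we get n = 20938/38 = 551.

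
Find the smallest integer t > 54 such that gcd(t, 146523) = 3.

57

Multiples of 3 above 54: 3·19, 3·20, … . Need the cofactor coprime to 146523/3 = 48841.
Checking s = 19, 20, … the first with gcd(s, 48841) = 1 is s = 19, giving 57.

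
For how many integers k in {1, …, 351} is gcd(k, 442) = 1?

153

442 = 2·13·17. Inclusion–exclusion on these primes:
351 − ⌊351/2⌋ − ⌊351/13⌋ − ⌊351/17⌋ + ⌊351/26⌋ + ⌊351/34⌋ + ⌊351/221⌋ − ⌊351/442⌋ = 153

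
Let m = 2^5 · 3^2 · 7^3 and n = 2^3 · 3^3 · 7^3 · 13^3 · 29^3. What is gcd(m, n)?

min exponent per shared prime: 2^3 · 3^2 · 7^3 = 24696

24696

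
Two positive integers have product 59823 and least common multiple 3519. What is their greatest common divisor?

gcd·lcm = product, so gcd = 59823/3519 = 17.

17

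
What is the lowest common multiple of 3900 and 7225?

gcd first: 7225 = 1·3900 + 3325; 3900 = 1·3325 + 575; 3325 = 5·575 + 450; 575 = 1·450 + 125; 450 = 3·125 + 75; 125 = 1·75 + 50; 75 = 1·50 + 25; 50 = 2·25 + 0 → gcd = 25
lcm = 3900·7225/gcd = 28177500/25 = 1127100

1127100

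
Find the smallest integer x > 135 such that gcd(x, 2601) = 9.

Multiples of 9 above 135: 9·16, 9·17, … . Need the cofactor coprime to 2601/9 = 289.
Checking s = 16, 17, … the first with gcd(s, 289) = 1 is s = 16, giving 144.

144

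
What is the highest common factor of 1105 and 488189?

1105 = 5 · 13 · 17
488189 = 13 · 17 · 47²
Common: 13 · 17 = 221

221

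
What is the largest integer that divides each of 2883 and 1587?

2883 = 3 · 31²
1587 = 3 · 23²
Common: 3 = 3

3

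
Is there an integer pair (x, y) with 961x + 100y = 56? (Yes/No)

Yes

By Bézout, 961x + 100y = 56 has integer solutions iff gcd(961, 100) | 56.
Euclid: 961 = 9·100 + 61; 100 = 1·61 + 39; 61 = 1·39 + 22; 39 = 1·22 + 17; 22 = 1·17 + 5; 17 = 3·5 + 2; 5 = 2·2 + 1; 2 = 2·1 + 0. gcd = 1; 56 mod 1 = 0. Yes.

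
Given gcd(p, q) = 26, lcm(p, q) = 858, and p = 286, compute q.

78

p·q = gcd·lcm = 26·858 = 22308, so q = 22308/286 = 78.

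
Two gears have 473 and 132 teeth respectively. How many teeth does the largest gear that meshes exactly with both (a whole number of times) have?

473 = 11 · 43
132 = 2² · 3 · 11
Common: 11 = 11

11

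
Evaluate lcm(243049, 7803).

6562323

gcd first: 243049 = 31·7803 + 1156; 7803 = 6·1156 + 867; 1156 = 1·867 + 289; 867 = 3·289 + 0 → gcd = 289
lcm = 243049·7803/gcd = 1896511347/289 = 6562323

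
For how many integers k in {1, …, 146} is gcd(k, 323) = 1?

131

323 = 17·19. Inclusion–exclusion on these primes:
146 − ⌊146/17⌋ − ⌊146/19⌋ + ⌊146/323⌋ = 131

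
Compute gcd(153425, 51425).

153425 = 5² · 17 · 19²
51425 = 5² · 11² · 17
Common: 5² · 17 = 425

425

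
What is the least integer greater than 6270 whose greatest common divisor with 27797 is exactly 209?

gcd(x, 27797) = 209 forces 209 | x; write x = 209s. Then gcd(209s, 209·133) = 209·gcd(s, 133), so need gcd(s, 133) = 1.
209s > 6270 gives s ≥ 31. The least s ≥ 31 coprime to 133 is 31, so x = 209·31 = 6479.

6479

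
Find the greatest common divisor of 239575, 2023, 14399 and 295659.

gcd(239575, 2023): 239575 = 118·2023 + 861; 2023 = 2·861 + 301; 861 = 2·301 + 259; 301 = 1·259 + 42; 259 = 6·42 + 7; 42 = 6·7 + 0 → 7
gcd(7, 14399): 14399 = 2057·7 + 0 → 7
gcd(7, 295659): 295659 = 42237·7 + 0 → 7

7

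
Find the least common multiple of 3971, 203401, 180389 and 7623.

75860936716257

3971 = 11 · 19²; 203401 = 11² · 41²; 180389 = 11 · 23² · 31; 7623 = 3² · 7 · 11²
lcm takes max exponent of each prime: 3² · 7 · 11² · 19² · 23² · 31 · 41² = 75860936716257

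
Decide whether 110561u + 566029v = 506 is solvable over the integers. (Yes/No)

gcd(110561, 566029): 566029 = 5·110561 + 13224; 110561 = 8·13224 + 4769; 13224 = 2·4769 + 3686; 4769 = 1·3686 + 1083; 3686 = 3·1083 + 437; 1083 = 2·437 + 209; 437 = 2·209 + 19; 209 = 11·19 + 0 → 19
19 does not divide 506, so a solution does not exist.

No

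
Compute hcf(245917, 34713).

Euclid: 245917 = 7·34713 + 2926; 34713 = 11·2926 + 2527; 2926 = 1·2527 + 399; 2527 = 6·399 + 133; 399 = 3·133 + 0. Last nonzero remainder: 133.

133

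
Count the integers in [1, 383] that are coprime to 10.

154

10 = 2·5. Inclusion–exclusion on these primes:
383 − ⌊383/2⌋ − ⌊383/5⌋ + ⌊383/10⌋ = 154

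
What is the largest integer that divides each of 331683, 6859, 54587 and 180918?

19

gcd(331683, 6859): 331683 = 48·6859 + 2451; 6859 = 2·2451 + 1957; 2451 = 1·1957 + 494; 1957 = 3·494 + 475; 494 = 1·475 + 19; 475 = 25·19 + 0 → 19
gcd(19, 54587): 54587 = 2873·19 + 0 → 19
gcd(19, 180918): 180918 = 9522·19 + 0 → 19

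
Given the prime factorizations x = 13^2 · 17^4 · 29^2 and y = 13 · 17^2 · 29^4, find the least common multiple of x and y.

9983305971769

max exponent per prime: 13^2 · 17^4 · 29^4 = 9983305971769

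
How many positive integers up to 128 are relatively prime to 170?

Prime factors of 170: 2, 5, 17. Count integers ≤ 128 divisible by none of them.
By inclusion–exclusion: 128 − ⌊128/2⌋ − ⌊128/5⌋ − ⌊128/17⌋ + ⌊128/10⌋ + ⌊128/34⌋ + ⌊128/85⌋ − ⌊128/170⌋ = 48.

48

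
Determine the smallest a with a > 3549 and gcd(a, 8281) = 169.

8281 = 169·49. Any a with gcd(a, 8281) = 169 is a multiple of 169, say 169s, with s coprime to 49.
Need s > 3549/169, so s ≥ 22. First s ≥ 22 with gcd(s, 49) = 1 is s = 22. Thus a = 169·22 = 3718.

3718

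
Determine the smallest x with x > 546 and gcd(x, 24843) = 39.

gcd(x, 24843) = 39 forces 39 | x; write x = 39s. Then gcd(39s, 39·637) = 39·gcd(s, 637), so need gcd(s, 637) = 1.
39s > 546 gives s ≥ 15. The least s ≥ 15 coprime to 637 is 15, so x = 39·15 = 585.

585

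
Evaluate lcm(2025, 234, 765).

895050

2025 = 3⁴ · 5²; 234 = 2 · 3² · 13; 765 = 3² · 5 · 17
lcm takes max exponent of each prime: 2 · 3⁴ · 5² · 13 · 17 = 895050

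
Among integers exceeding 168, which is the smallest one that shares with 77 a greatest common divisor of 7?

175

gcd(x, 77) = 7 forces 7 | x; write x = 7s. Then gcd(7s, 7·11) = 7·gcd(s, 11), so need gcd(s, 11) = 1.
7s > 168 gives s ≥ 25. The least s ≥ 25 coprime to 11 is 25, so x = 7·25 = 175.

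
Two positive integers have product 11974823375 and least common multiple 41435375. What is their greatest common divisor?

gcd·lcm = product, so gcd = 11974823375/41435375 = 289.

289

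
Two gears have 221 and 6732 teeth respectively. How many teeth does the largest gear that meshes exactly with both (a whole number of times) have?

221 = 13 · 17
6732 = 2² · 3² · 11 · 17
Common: 17 = 17

17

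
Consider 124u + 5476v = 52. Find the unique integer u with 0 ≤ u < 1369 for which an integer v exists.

707

Reduce mod 5476: 124u ≡ 52 (mod 5476). With g = gcd(124, 5476) = 4 dividing 52, divide through: 31u ≡ 13 (mod 1369).
Since gcd(31, 1369) = 1, u ≡ 13·(31)⁻¹ ≡ 707 (mod 1369). Smallest non-negative: 707.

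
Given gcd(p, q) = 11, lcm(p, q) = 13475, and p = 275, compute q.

539

Using pq = gcd(p,q)·lcm(p,q) = 11·13475 = 148225, we get q = 148225/275 = 539.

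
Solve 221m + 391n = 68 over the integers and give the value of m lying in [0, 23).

Reduce mod 391: 221m ≡ 68 (mod 391). With g = gcd(221, 391) = 17 dividing 68, divide through: 13m ≡ 4 (mod 23).
Since gcd(13, 23) = 1, m ≡ 4·(13)⁻¹ ≡ 18 (mod 23). Smallest non-negative: 18.

18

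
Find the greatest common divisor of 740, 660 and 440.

20

740 = 2² · 5 · 37; 660 = 2² · 3 · 5 · 11; 440 = 2³ · 5 · 11
gcd takes min exponent of each prime: 2² · 5 = 20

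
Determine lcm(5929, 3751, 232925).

50544725

5929 = 7² · 11²; 3751 = 11² · 31; 232925 = 5² · 7 · 11³
lcm takes max exponent of each prime: 5² · 7² · 11³ · 31 = 50544725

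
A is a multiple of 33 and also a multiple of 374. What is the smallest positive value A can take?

1122

33 = 3 · 11; 374 = 2 · 11 · 17
max exponents: 2 · 3 · 11 · 17 = 1122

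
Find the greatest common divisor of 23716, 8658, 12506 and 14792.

2

23716 = 2² · 7² · 11²; 8658 = 2 · 3² · 13 · 37; 12506 = 2 · 13² · 37; 14792 = 2³ · 43²
gcd takes min exponent of each prime: 2 = 2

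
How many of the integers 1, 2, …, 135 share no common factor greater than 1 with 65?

Prime factors of 65: 5, 13. Count integers ≤ 135 divisible by none of them.
By inclusion–exclusion: 135 − ⌊135/5⌋ − ⌊135/13⌋ + ⌊135/65⌋ = 100.

100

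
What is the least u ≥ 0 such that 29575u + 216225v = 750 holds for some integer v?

Reduce mod 216225: 29575u ≡ 750 (mod 216225). With g = gcd(29575, 216225) = 25 dividing 750, divide through: 1183u ≡ 30 (mod 8649).
Since gcd(1183, 8649) = 1, u ≡ 30·(1183)⁻¹ ≡ 4935 (mod 8649). Smallest non-negative: 4935.

4935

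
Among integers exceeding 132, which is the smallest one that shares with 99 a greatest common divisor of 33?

165

Multiples of 33 above 132: 33·5, 33·6, … . Need the cofactor coprime to 99/33 = 3.
Checking s = 5, 6, … the first with gcd(s, 3) = 1 is s = 5, giving 165.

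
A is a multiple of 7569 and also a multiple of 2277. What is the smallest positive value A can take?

gcd first: 7569 = 3·2277 + 738; 2277 = 3·738 + 63; 738 = 11·63 + 45; 63 = 1·45 + 18; 45 = 2·18 + 9; 18 = 2·9 + 0 → gcd = 9
lcm = 7569·2277/gcd = 17234613/9 = 1914957

1914957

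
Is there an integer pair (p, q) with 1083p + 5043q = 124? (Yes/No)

No

By Bézout, 1083p + 5043q = 124 has integer solutions iff gcd(1083, 5043) | 124.
Euclid: 5043 = 4·1083 + 711; 1083 = 1·711 + 372; 711 = 1·372 + 339; 372 = 1·339 + 33; 339 = 10·33 + 9; 33 = 3·9 + 6; 9 = 1·6 + 3; 6 = 2·3 + 0. gcd = 3; 124 mod 3 = 1. No.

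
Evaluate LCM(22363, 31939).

gcd first: 31939 = 1·22363 + 9576; 22363 = 2·9576 + 3211; 9576 = 2·3211 + 3154; 3211 = 1·3154 + 57; 3154 = 55·57 + 19; 57 = 3·19 + 0 → gcd = 19
lcm = 22363·31939/gcd = 714251857/19 = 37592203

37592203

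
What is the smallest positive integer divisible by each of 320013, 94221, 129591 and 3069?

lcm(320013, 94221) = 320013·94221/gcd = 30151944873/9 = 3350216097
lcm(3350216097, 129591) = 3350216097·129591/gcd = 434157854226327/9 = 48239761580703
lcm(48239761580703, 3069) = 48239761580703·3069/gcd = 148047828291177507/3069 = 48239761580703

48239761580703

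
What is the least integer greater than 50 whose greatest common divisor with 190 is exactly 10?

gcd(a, 190) = 10 forces 10 | a; write a = 10s. Then gcd(10s, 10·19) = 10·gcd(s, 19), so need gcd(s, 19) = 1.
10s > 50 gives s ≥ 6. The least s ≥ 6 coprime to 19 is 6, so a = 10·6 = 60.

60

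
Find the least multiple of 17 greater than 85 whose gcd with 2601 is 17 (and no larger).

gcd(k, 2601) = 17 forces 17 | k; write k = 17s. Then gcd(17s, 17·153) = 17·gcd(s, 153), so need gcd(s, 153) = 1.
17s > 85 gives s ≥ 6. The least s ≥ 6 coprime to 153 is 7, so k = 17·7 = 119.

119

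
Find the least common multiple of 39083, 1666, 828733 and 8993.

98772342051614

39083 = 11² · 17 · 19; 1666 = 2 · 7² · 17; 828733 = 17 · 29 · 41²; 8993 = 17 · 23²
lcm takes max exponent of each prime: 2 · 7² · 11² · 17 · 19 · 23² · 29 · 41² = 98772342051614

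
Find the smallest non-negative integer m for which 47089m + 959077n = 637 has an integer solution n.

12974

Euclid: 959077 = 20·47089 + 17297; 47089 = 2·17297 + 12495; 17297 = 1·12495 + 4802; 12495 = 2·4802 + 2891; 4802 = 1·2891 + 1911; 2891 = 1·1911 + 980; 1911 = 1·980 + 931; 980 = 1·931 + 49; 931 = 19·49 + 0 → gcd = 49; 637 = 49·13.
Back-substitution yields 47089·(998) + 959077·(-49) = 49, so one solution is m = 998·13 = 12974, n = -49·13 = -637.
Solutions in m differ by 959077/49 = 19573; the one in [0, 19573) is 12974 mod 19573 = 12974.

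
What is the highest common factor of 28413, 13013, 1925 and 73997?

28413 = 3² · 7 · 11 · 41; 13013 = 7 · 11 · 13²; 1925 = 5² · 7 · 11; 73997 = 7 · 11 · 31²
gcd takes min exponent of each prime: 7 · 11 = 77

77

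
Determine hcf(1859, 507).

169

1859 = 11 · 13²
507 = 3 · 13²
Common: 13² = 169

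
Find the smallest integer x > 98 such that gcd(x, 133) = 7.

Multiples of 7 above 98: 7·15, 7·16, … . Need the cofactor coprime to 133/7 = 19.
Checking s = 15, 16, … the first with gcd(s, 19) = 1 is s = 15, giving 105.

105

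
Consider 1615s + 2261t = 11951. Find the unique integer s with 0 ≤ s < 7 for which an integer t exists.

Euclid: 2261 = 1·1615 + 646; 1615 = 2·646 + 323; 646 = 2·323 + 0 → gcd = 323; 11951 = 323·37.
Back-substitution yields 1615·(3) + 2261·(-2) = 323, so one solution is s = 3·37 = 111, t = -2·37 = -74.
Solutions in s differ by 2261/323 = 7; the one in [0, 7) is 111 mod 7 = 6.

6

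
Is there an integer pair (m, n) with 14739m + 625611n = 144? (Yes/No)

By Bézout, 14739m + 625611n = 144 has integer solutions iff gcd(14739, 625611) | 144.
Euclid: 625611 = 42·14739 + 6573; 14739 = 2·6573 + 1593; 6573 = 4·1593 + 201; 1593 = 7·201 + 186; 201 = 1·186 + 15; 186 = 12·15 + 6; 15 = 2·6 + 3; 6 = 2·3 + 0. gcd = 3; 144 mod 3 = 0. Yes.

Yes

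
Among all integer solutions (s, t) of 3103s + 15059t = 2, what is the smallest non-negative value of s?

2708

gcd(3103, 15059) = 1 (Euclid: 15059 = 4·3103 + 2647; 3103 = 1·2647 + 456; 2647 = 5·456 + 367; 456 = 1·367 + 89; 367 = 4·89 + 11; 89 = 8·11 + 1; 11 = 11·1 + 0), and 1 | 2.
Extended Euclid: 3103·(1354) + 15059·(-279) = 1. Scale by 2: s₀ = 2708.
General solution s = s₀ + 15059k; reducing mod 15059 gives s = 2708 (and t = -558).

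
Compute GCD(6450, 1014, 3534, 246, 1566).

gcd(6450, 1014): 6450 = 6·1014 + 366; 1014 = 2·366 + 282; 366 = 1·282 + 84; 282 = 3·84 + 30; 84 = 2·30 + 24; 30 = 1·24 + 6; 24 = 4·6 + 0 → 6
gcd(6, 3534): 3534 = 589·6 + 0 → 6
gcd(6, 246): 246 = 41·6 + 0 → 6
gcd(6, 1566): 1566 = 261·6 + 0 → 6

6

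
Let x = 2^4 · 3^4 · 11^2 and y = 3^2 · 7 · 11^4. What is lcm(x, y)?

max exponent per prime: 2^4 · 3^4 · 7 · 11^4 = 132823152

132823152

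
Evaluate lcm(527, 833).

527 = 17 · 31; 833 = 7² · 17
max exponents: 7² · 17 · 31 = 25823

25823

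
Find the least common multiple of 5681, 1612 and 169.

9157772

lcm(5681, 1612) = 5681·1612/gcd = 9157772/13 = 704444
lcm(704444, 169) = 704444·169/gcd = 119051036/13 = 9157772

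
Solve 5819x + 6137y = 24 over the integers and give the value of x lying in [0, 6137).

4979

Euclid: 6137 = 1·5819 + 318; 5819 = 18·318 + 95; 318 = 3·95 + 33; 95 = 2·33 + 29; 33 = 1·29 + 4; 29 = 7·4 + 1; 4 = 4·1 + 0 → gcd = 1; 24 = 1·24.
Back-substitution yields 5819·(1486) + 6137·(-1409) = 1, so one solution is x = 1486·24 = 35664, y = -1409·24 = -33816.
Solutions in x differ by 6137/1 = 6137; the one in [0, 6137) is 35664 mod 6137 = 4979.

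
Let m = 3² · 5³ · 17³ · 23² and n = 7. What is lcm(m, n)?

20466943875

max exponent per prime: 3² · 5³ · 7 · 17³ · 23² = 20466943875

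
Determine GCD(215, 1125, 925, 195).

5

gcd(215, 1125): 1125 = 5·215 + 50; 215 = 4·50 + 15; 50 = 3·15 + 5; 15 = 3·5 + 0 → 5
gcd(5, 925): 925 = 185·5 + 0 → 5
gcd(5, 195): 195 = 39·5 + 0 → 5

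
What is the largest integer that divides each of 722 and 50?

722 = 2 · 19²
50 = 2 · 5²
Common: 2 = 2

2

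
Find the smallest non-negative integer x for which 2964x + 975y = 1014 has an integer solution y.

1

gcd(2964, 975) = 39 (Euclid: 2964 = 3·975 + 39; 975 = 25·39 + 0), and 39 | 1014.
Extended Euclid: 2964·(1) + 975·(-3) = 39. Scale by 26: x₀ = 26.
General solution x = x₀ + 25t; reducing mod 25 gives x = 1 (and y = -2).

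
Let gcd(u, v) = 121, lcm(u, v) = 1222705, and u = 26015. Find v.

Using uv = gcd(u,v)·lcm(u,v) = 121·1222705 = 147947305, we get v = 147947305/26015 = 5687.

5687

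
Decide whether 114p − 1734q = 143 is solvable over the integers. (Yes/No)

gcd(114, 1734): 1734 = 15·114 + 24; 114 = 4·24 + 18; 24 = 1·18 + 6; 18 = 3·6 + 0 → 6
6 does not divide 143, so a solution does not exist.

No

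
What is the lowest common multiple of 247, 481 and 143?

247 = 13 · 19; 481 = 13 · 37; 143 = 11 · 13
lcm takes max exponent of each prime: 11 · 13 · 19 · 37 = 100529

100529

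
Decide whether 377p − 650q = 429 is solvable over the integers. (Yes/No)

gcd(377, 650): 650 = 1·377 + 273; 377 = 1·273 + 104; 273 = 2·104 + 65; 104 = 1·65 + 39; 65 = 1·39 + 26; 39 = 1·26 + 13; 26 = 2·13 + 0 → 13
13 divides 429, so a solution exists.

Yes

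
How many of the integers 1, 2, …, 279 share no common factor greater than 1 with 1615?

Prime factors of 1615: 5, 17, 19. Count integers ≤ 279 divisible by none of them.
By inclusion–exclusion: 279 − ⌊279/5⌋ − ⌊279/17⌋ − ⌊279/19⌋ + ⌊279/85⌋ + ⌊279/95⌋ + ⌊279/323⌋ − ⌊279/1615⌋ = 199.

199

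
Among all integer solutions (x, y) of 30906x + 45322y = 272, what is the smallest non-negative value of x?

gcd(30906, 45322) = 34 (Euclid: 45322 = 1·30906 + 14416; 30906 = 2·14416 + 2074; 14416 = 6·2074 + 1972; 2074 = 1·1972 + 102; 1972 = 19·102 + 34; 102 = 3·34 + 0), and 34 | 272.
Extended Euclid: 30906·(-437) + 45322·(298) = 34. Scale by 8: x₀ = -3496.
General solution x = x₀ + 1333t; reducing mod 1333 gives x = 503 (and y = -343).

503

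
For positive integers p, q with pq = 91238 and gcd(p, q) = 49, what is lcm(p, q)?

1862

For any two positive integers, gcd × lcm equals their product. Hence lcm = 91238 / 49 = 1862.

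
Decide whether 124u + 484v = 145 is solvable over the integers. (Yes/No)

gcd(124, 484): 484 = 3·124 + 112; 124 = 1·112 + 12; 112 = 9·12 + 4; 12 = 3·4 + 0 → 4
4 does not divide 145, so a solution does not exist.

No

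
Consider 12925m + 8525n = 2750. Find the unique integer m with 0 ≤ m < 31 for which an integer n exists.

20

Reduce mod 8525: 12925m ≡ 2750 (mod 8525). With g = gcd(12925, 8525) = 275 dividing 2750, divide through: 47m ≡ 10 (mod 31).
Since gcd(47, 31) = 1, m ≡ 10·(47)⁻¹ ≡ 20 (mod 31). Smallest non-negative: 20.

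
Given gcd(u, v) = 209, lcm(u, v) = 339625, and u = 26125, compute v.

u·v = gcd·lcm = 209·339625 = 70981625, so v = 70981625/26125 = 2717.

2717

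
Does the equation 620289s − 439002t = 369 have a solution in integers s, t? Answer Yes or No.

gcd(620289, 439002): 620289 = 1·439002 + 181287; 439002 = 2·181287 + 76428; 181287 = 2·76428 + 28431; 76428 = 2·28431 + 19566; 28431 = 1·19566 + 8865; 19566 = 2·8865 + 1836; 8865 = 4·1836 + 1521; 1836 = 1·1521 + 315; 1521 = 4·315 + 261; 315 = 1·261 + 54; 261 = 4·54 + 45; 54 = 1·45 + 9; 45 = 5·9 + 0 → 9
9 divides 369, so a solution exists.

Yes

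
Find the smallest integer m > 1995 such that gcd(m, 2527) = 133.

2128

gcd(m, 2527) = 133 forces 133 | m; write m = 133s. Then gcd(133s, 133·19) = 133·gcd(s, 19), so need gcd(s, 19) = 1.
133s > 1995 gives s ≥ 16. The least s ≥ 16 coprime to 19 is 16, so m = 133·16 = 2128.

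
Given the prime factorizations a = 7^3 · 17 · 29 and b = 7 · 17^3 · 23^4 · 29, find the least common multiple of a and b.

max exponent per prime: 7^3 · 17^3 · 23^4 · 29 = 13675720811851

13675720811851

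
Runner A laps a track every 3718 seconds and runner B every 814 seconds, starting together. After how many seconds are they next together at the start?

137566

3718 = 2 · 11 · 13²; 814 = 2 · 11 · 37
max exponents: 2 · 11 · 13² · 37 = 137566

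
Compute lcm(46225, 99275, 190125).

lcm(46225, 99275) = 46225·99275/gcd = 4588986875/25 = 183559475
lcm(183559475, 190125) = 183559475·190125/gcd = 34899245184375/25 = 1395969807375

1395969807375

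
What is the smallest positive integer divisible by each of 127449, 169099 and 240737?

lcm(127449, 169099) = 127449·169099/gcd = 21551498451/833 = 25872147
lcm(25872147, 240737) = 25872147·240737/gcd = 6228383052339/14161 = 439826499

439826499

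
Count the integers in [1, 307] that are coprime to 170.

170 = 2·5·17. Inclusion–exclusion on these primes:
307 − ⌊307/2⌋ − ⌊307/5⌋ − ⌊307/17⌋ + ⌊307/10⌋ + ⌊307/34⌋ + ⌊307/85⌋ − ⌊307/170⌋ = 116

116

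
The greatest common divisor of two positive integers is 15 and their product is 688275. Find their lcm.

Since gcd(p,q)·lcm(p,q) = pq, lcm = 688275/15 = 45885.

45885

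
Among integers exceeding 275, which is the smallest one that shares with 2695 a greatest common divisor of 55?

330

Multiples of 55 above 275: 55·6, 55·7, … . Need the cofactor coprime to 2695/55 = 49.
Checking s = 6, 7, … the first with gcd(s, 49) = 1 is s = 6, giving 330.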